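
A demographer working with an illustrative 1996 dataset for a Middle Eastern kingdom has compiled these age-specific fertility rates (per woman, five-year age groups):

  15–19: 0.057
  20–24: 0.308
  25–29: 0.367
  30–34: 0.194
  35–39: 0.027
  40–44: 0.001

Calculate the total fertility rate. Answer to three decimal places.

Sum of ASFRs = 0.057 + 0.308 + 0.367 + 0.194 + 0.027 + 0.001 = 0.954
TFR = 5 × 0.954 = 4.77

4.770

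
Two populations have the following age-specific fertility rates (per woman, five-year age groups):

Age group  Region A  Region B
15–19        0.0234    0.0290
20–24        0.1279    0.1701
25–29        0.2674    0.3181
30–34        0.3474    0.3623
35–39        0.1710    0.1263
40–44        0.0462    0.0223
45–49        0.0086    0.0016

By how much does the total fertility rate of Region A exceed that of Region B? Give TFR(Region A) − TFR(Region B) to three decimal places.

Region A:
  Sum of ASFRs = 0.0234 + 0.1279 + 0.2674 + 0.3474 + 0.1710 + 0.0462 + 0.0086 = 0.9919
  TFR = 5 × 0.9919 = 4.9595
Region B:
  Sum of ASFRs = 0.0290 + 0.1701 + 0.3181 + 0.3623 + 0.1263 + 0.0223 + 0.0016 = 1.0297
  TFR = 5 × 1.0297 = 5.1485
Difference = 4.9595 − 5.1485 = -0.189

-0.189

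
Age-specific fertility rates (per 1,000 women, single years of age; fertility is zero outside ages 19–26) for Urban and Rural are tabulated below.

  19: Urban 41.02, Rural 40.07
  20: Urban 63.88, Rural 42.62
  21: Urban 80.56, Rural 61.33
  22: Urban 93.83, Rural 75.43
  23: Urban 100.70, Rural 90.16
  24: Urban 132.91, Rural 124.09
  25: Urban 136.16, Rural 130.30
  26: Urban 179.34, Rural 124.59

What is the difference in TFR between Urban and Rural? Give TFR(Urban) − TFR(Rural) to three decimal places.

0.140

Urban:
  Sum of ASFRs = 41.02 + 63.88 + 80.56 + 93.83 + 100.70 + 132.91 + 136.16 + 179.34 = 828.40
  TFR = 828.40 / 1000 = 0.8284
Rural:
  Sum of ASFRs = 40.07 + 42.62 + 61.33 + 75.43 + 90.16 + 124.09 + 130.30 + 124.59 = 688.59
  TFR = 688.59 / 1000 = 0.68859
Difference = 0.8284 − 0.68859 = 0.13981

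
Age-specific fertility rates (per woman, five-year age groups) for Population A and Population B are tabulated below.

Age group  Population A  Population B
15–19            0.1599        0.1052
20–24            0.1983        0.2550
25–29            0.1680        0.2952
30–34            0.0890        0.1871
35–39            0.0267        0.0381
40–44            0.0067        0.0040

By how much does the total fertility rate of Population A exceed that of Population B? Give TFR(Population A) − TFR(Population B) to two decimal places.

-1.18

Population A:
  Sum of ASFRs = 0.1599 + 0.1983 + 0.1680 + 0.0890 + 0.0267 + 0.0067 = 0.6486
  TFR = 5 × 0.6486 = 3.243
Population B:
  Sum of ASFRs = 0.1052 + 0.2550 + 0.2952 + 0.1871 + 0.0381 + 0.0040 = 0.8846
  TFR = 5 × 0.8846 = 4.423
Difference = 3.243 − 4.423 = -1.18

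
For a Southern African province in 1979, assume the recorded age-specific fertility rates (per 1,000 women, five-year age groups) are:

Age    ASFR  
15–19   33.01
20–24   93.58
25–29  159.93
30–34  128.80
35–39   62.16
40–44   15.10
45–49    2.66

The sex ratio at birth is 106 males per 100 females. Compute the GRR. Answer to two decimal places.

Proportion female at birth = 100 / (100 + 106) = 0.48544.
Sum of ASFRs = 33.01 + 93.58 + 159.93 + 128.80 + 62.16 + 15.10 + 2.66 = 495.24
TFR = 5 × 495.24 / 1000 = 2.4762
GRR = 0.48544 × 2.4762 = 1.20205

1.20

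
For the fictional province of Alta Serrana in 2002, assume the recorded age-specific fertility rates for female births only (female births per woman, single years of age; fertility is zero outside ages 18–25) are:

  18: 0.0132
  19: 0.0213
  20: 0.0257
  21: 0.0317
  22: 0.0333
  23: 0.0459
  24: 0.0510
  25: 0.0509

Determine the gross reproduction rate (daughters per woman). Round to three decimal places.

0.273

Sum of female ASFRs = 0.0132 + 0.0213 + 0.0257 + 0.0317 + 0.0333 + 0.0459 + 0.0510 + 0.0509 = 0.2730
GRR = 0.273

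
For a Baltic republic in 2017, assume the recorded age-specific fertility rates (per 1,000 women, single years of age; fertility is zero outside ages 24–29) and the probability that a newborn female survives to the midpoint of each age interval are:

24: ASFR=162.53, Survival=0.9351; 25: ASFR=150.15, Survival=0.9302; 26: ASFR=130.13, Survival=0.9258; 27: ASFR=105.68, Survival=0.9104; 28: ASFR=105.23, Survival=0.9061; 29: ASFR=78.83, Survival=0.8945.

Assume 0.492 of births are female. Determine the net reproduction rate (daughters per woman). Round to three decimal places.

Proportion female at birth = 0.492.
Each age group contributes 1 × ASFR × survival:
  24: 1 × 162.53/1000 × 0.9351 = 0.15198
  25: 1 × 150.15/1000 × 0.9302 = 0.13967
  26: 1 × 130.13/1000 × 0.9258 = 0.12047
  27: 1 × 105.68/1000 × 0.9104 = 0.09621
  28: 1 × 105.23/1000 × 0.9061 = 0.09535
  29: 1 × 78.83/1000 × 0.8945 = 0.07051
Sum = 0.67419
NRR = 0.492 × 0.67419 = 0.33170
With NRR below 1 the population is below replacement fertility.

0.332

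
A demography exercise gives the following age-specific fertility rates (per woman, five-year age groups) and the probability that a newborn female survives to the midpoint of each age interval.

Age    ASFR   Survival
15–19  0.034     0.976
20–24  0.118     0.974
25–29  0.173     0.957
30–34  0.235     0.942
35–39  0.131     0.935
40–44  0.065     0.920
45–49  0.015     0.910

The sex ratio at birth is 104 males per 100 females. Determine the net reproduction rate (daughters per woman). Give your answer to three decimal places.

1.792

Proportion female at birth = 100 / (100 + 104) = 0.49020.
Each age group contributes 5 × ASFR × survival:
  15–19: 5 × 0.034 × 0.976 = 0.16592
  20–24: 5 × 0.118 × 0.974 = 0.57466
  25–29: 5 × 0.173 × 0.957 = 0.82781
  30–34: 5 × 0.235 × 0.942 = 1.10685
  35–39: 5 × 0.131 × 0.935 = 0.61243
  40–44: 5 × 0.065 × 0.920 = 0.29900
  45–49: 5 × 0.015 × 0.910 = 0.06825
Sum = 3.65492
NRR = 0.49020 × 3.65492 = 1.79164
NRR > 1, so each generation more than replaces itself.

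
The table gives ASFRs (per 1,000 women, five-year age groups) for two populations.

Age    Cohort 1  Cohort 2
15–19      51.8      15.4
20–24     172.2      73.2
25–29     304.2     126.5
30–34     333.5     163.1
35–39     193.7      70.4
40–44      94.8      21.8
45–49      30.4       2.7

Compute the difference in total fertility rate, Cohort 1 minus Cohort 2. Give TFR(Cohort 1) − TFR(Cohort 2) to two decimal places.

Cohort 1:
  Sum of ASFRs = 51.8 + 172.2 + 304.2 + 333.5 + 193.7 + 94.8 + 30.4 = 1180.6
  TFR = 5 × 1180.6 / 1000 = 5.903
Cohort 2:
  Sum of ASFRs = 15.4 + 73.2 + 126.5 + 163.1 + 70.4 + 21.8 + 2.7 = 473.1
  TFR = 5 × 473.1 / 1000 = 2.3655
Difference = 5.903 − 2.3655 = 3.5375

3.54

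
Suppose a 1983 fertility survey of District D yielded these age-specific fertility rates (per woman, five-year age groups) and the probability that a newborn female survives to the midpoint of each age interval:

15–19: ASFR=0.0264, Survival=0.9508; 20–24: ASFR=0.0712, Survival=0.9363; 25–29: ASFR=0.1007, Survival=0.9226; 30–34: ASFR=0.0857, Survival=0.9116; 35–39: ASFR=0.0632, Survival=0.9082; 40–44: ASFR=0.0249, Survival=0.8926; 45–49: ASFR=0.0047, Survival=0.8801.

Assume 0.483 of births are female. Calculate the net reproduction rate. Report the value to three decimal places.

0.837

Proportion female at birth = 0.483.
Survival-weighted fertility by age (5·fₓ·Sₓ):
  15–19: 5 × 0.0264 × 0.9508 = 0.12551
  20–24: 5 × 0.0712 × 0.9363 = 0.33332
  25–29: 5 × 0.1007 × 0.9226 = 0.46453
  30–34: 5 × 0.0857 × 0.9116 = 0.39062
  35–39: 5 × 0.0632 × 0.9082 = 0.28699
  40–44: 5 × 0.0249 × 0.8926 = 0.11113
  45–49: 5 × 0.0047 × 0.8801 = 0.02068
Sum = 1.73278
NRR = 0.483 × 1.73278 = 0.83693
An NRR under 1 implies long-run decline under these rates.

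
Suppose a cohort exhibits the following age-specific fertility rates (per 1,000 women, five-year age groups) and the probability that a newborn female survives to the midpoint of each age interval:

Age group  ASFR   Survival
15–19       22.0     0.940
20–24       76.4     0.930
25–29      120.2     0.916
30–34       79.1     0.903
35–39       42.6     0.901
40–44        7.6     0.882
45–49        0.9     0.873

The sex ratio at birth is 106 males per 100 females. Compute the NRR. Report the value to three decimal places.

Proportion female at birth = 100 / (100 + 106) = 0.48544.
Weighting each age-specific rate by interval width and survival:
  15–19: 5 × 22.0/1000 × 0.940 = 0.10340
  20–24: 5 × 76.4/1000 × 0.930 = 0.35526
  25–29: 5 × 120.2/1000 × 0.916 = 0.55052
  30–34: 5 × 79.1/1000 × 0.903 = 0.35714
  35–39: 5 × 42.6/1000 × 0.901 = 0.19191
  40–44: 5 × 7.6/1000 × 0.882 = 0.03352
  45–49: 5 × 0.9/1000 × 0.873 = 0.00393
Sum = 1.59568
NRR = 0.48544 × 1.59568 = 0.77461

0.775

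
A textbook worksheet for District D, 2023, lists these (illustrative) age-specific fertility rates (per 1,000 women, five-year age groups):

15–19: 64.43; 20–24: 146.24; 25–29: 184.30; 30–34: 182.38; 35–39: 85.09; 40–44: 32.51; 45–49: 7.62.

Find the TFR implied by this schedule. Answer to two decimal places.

Sum of ASFRs = 64.43 + 146.24 + 184.30 + 182.38 + 85.09 + 32.51 + 7.62 = 702.57
TFR = 5 × 702.57 / 1000 = 3.51285

3.51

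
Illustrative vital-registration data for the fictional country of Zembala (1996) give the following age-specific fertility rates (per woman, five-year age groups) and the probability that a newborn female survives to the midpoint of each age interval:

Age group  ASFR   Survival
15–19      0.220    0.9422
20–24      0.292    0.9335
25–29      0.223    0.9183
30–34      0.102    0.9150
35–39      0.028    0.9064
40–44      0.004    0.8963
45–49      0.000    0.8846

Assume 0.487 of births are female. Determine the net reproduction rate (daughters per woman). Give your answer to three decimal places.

1.965

Proportion female at birth = 0.487.
Weighting each age-specific rate by interval width and survival:
  15–19: 5 × 0.220 × 0.9422 = 1.03642
  20–24: 5 × 0.292 × 0.9335 = 1.36291
  25–29: 5 × 0.223 × 0.9183 = 1.02390
  30–34: 5 × 0.102 × 0.9150 = 0.46665
  35–39: 5 × 0.028 × 0.9064 = 0.12690
  40–44: 5 × 0.004 × 0.8963 = 0.01793
  45–49: 5 × 0.000 × 0.8846 = 0.00000
Sum = 4.03471
NRR = 0.487 × 4.03471 = 1.96490
With NRR above 1 the population is above replacement fertility.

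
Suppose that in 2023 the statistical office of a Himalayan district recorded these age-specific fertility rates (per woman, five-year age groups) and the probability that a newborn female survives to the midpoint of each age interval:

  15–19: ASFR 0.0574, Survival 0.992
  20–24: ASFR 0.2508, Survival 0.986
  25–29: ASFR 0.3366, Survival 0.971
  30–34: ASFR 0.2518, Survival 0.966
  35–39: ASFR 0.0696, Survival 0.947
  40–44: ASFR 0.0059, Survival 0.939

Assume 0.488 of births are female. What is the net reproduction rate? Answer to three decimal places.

2.308

Proportion female at birth = 0.488.
Weighting each age-specific rate by interval width and survival:
  15–19: 5 × 0.0574 × 0.992 = 0.28470
  20–24: 5 × 0.2508 × 0.986 = 1.23644
  25–29: 5 × 0.3366 × 0.971 = 1.63419
  30–34: 5 × 0.2518 × 0.966 = 1.21619
  35–39: 5 × 0.0696 × 0.947 = 0.32956
  40–44: 5 × 0.0059 × 0.939 = 0.02770
Sum = 4.72878
NRR = 0.488 × 4.72878 = 2.30764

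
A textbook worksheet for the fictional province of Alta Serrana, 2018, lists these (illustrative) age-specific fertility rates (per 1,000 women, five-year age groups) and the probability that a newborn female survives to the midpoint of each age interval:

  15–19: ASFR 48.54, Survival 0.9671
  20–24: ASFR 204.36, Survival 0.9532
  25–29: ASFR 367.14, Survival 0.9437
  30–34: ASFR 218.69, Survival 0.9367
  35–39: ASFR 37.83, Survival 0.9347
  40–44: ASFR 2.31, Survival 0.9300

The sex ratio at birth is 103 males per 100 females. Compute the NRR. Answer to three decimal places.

Proportion female at birth = 100 / (100 + 103) = 0.49261.
Each age group contributes 5 × ASFR × survival:
  15–19: 5 × 48.54/1000 × 0.9671 = 0.23472
  20–24: 5 × 204.36/1000 × 0.9532 = 0.97398
  25–29: 5 × 367.14/1000 × 0.9437 = 1.73235
  30–34: 5 × 218.69/1000 × 0.9367 = 1.02423
  35–39: 5 × 37.83/1000 × 0.9347 = 0.17680
  40–44: 5 × 2.31/1000 × 0.9300 = 0.01074
Sum = 4.15282
NRR = 0.49261 × 4.15282 = 2.04572
NRR > 1, so each generation more than replaces itself.

2.046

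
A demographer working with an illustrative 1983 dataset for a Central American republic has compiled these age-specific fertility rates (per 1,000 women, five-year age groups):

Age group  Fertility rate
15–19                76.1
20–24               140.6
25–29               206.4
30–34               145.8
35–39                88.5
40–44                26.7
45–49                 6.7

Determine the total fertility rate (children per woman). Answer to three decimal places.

Sum of ASFRs = 76.1 + 140.6 + 206.4 + 145.8 + 88.5 + 26.7 + 6.7 = 690.8
TFR = 5 × 690.8 / 1000 = 3.454

3.454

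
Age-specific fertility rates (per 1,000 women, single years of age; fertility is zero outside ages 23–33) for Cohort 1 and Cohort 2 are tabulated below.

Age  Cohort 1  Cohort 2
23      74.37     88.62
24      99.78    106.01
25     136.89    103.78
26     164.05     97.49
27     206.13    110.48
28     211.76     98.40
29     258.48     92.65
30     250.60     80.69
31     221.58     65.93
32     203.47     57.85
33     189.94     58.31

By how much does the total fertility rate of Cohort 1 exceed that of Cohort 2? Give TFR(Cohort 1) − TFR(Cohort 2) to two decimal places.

Cohort 1:
  Sum of ASFRs = 74.37 + 99.78 + 136.89 + 164.05 + 206.13 + 211.76 + 258.48 + 250.60 + 221.58 + 203.47 + 189.94 = 2017.05
  TFR = 2017.05 / 1000 = 2.01705
Cohort 2:
  Sum of ASFRs = 88.62 + 106.01 + 103.78 + 97.49 + 110.48 + 98.40 + 92.65 + 80.69 + 65.93 + 57.85 + 58.31 = 960.21
  TFR = 960.21 / 1000 = 0.96021
Difference = 2.01705 − 0.96021 = 1.05684

1.06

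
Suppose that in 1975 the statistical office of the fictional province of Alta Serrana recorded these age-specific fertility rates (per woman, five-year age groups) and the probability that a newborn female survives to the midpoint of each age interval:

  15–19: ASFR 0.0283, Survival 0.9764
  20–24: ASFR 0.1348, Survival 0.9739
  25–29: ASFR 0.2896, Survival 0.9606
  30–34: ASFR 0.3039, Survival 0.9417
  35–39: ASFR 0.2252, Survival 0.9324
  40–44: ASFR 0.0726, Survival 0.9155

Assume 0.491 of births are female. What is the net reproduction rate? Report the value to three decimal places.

Proportion female at birth = 0.491.
Survival-weighted fertility by age (5·fₓ·Sₓ):
  15–19: 5 × 0.0283 × 0.9764 = 0.13816
  20–24: 5 × 0.1348 × 0.9739 = 0.65641
  25–29: 5 × 0.2896 × 0.9606 = 1.39095
  30–34: 5 × 0.3039 × 0.9417 = 1.43091
  35–39: 5 × 0.2252 × 0.9324 = 1.04988
  40–44: 5 × 0.0726 × 0.9155 = 0.33233
Sum = 4.99864
NRR = 0.491 × 4.99864 = 2.45433

2.454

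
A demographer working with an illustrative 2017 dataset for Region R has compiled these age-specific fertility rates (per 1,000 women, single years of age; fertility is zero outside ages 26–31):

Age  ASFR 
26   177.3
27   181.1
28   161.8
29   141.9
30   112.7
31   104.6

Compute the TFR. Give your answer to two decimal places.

0.88

Sum of ASFRs = 177.3 + 181.1 + 161.8 + 141.9 + 112.7 + 104.6 = 879.4
TFR = 879.4 / 1000 = 0.8794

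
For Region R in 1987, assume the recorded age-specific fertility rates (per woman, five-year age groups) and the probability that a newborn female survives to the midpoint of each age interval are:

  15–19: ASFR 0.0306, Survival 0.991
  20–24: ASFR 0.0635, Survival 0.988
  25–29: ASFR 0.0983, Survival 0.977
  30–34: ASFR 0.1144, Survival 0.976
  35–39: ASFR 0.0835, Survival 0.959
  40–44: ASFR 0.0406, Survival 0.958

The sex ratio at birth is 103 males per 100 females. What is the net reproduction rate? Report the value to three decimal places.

1.034

Proportion female at birth = 100 / (100 + 103) = 0.49261.
Survival-weighted fertility by age (5·fₓ·Sₓ):
  15–19: 5 × 0.0306 × 0.991 = 0.15162
  20–24: 5 × 0.0635 × 0.988 = 0.31369
  25–29: 5 × 0.0983 × 0.977 = 0.48020
  30–34: 5 × 0.1144 × 0.976 = 0.55827
  35–39: 5 × 0.0835 × 0.959 = 0.40038
  40–44: 5 × 0.0406 × 0.958 = 0.19447
Sum = 2.09863
NRR = 0.49261 × 2.09863 = 1.03381
With NRR above 1 the population is above replacement fertility.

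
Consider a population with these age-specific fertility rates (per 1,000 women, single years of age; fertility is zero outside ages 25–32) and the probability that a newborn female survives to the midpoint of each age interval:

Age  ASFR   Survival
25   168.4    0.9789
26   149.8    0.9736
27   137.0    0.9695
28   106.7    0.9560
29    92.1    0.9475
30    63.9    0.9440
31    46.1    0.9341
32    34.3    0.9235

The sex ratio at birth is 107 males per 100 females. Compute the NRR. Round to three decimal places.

0.371

Proportion female at birth = 100 / (100 + 107) = 0.48309.
Per-age-group product (1 × ASFR × survival probability):
  25: 1 × 168.4/1000 × 0.9789 = 0.16485
  26: 1 × 149.8/1000 × 0.9736 = 0.14585
  27: 1 × 137.0/1000 × 0.9695 = 0.13282
  28: 1 × 106.7/1000 × 0.9560 = 0.10201
  29: 1 × 92.1/1000 × 0.9475 = 0.08726
  30: 1 × 63.9/1000 × 0.9440 = 0.06032
  31: 1 × 46.1/1000 × 0.9341 = 0.04306
  32: 1 × 34.3/1000 × 0.9235 = 0.03168
Sum = 0.76785
NRR = 0.48309 × 0.76785 = 0.37094
An NRR under 1 implies long-run decline under these rates.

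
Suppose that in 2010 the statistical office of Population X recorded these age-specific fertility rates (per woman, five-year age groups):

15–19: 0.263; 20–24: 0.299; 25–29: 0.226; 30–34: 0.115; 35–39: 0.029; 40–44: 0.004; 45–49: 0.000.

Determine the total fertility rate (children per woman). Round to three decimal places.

Sum of ASFRs = 0.263 + 0.299 + 0.226 + 0.115 + 0.029 + 0.004 + 0.000 = 0.936
TFR = 5 × 0.936 = 4.68

4.680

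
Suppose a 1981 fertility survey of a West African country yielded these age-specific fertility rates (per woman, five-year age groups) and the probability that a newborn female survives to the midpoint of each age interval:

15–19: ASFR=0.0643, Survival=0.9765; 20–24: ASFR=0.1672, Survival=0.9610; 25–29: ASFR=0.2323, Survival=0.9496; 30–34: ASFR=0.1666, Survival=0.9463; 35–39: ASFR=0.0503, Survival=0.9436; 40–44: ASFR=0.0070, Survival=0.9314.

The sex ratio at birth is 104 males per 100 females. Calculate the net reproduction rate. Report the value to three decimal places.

Proportion female at birth = 100 / (100 + 104) = 0.49020.
Weighting each age-specific rate by interval width and survival:
  15–19: 5 × 0.0643 × 0.9765 = 0.31394
  20–24: 5 × 0.1672 × 0.9610 = 0.80340
  25–29: 5 × 0.2323 × 0.9496 = 1.10296
  30–34: 5 × 0.1666 × 0.9463 = 0.78827
  35–39: 5 × 0.0503 × 0.9436 = 0.23732
  40–44: 5 × 0.0070 × 0.9314 = 0.03260
Sum = 3.27849
NRR = 0.49020 × 3.27849 = 1.60712

1.607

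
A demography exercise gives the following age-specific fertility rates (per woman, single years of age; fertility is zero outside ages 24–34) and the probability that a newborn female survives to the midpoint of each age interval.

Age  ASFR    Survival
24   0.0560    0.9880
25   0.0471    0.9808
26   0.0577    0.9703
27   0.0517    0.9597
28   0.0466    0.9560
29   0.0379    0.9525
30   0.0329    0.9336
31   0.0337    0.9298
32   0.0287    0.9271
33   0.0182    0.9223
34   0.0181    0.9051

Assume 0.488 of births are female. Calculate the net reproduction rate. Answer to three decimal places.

0.200

Proportion female at birth = 0.488.
Each age group contributes 1 × ASFR × survival:
  24: 1 × 0.0560 × 0.9880 = 0.05533
  25: 1 × 0.0471 × 0.9808 = 0.04620
  26: 1 × 0.0577 × 0.9703 = 0.05599
  27: 1 × 0.0517 × 0.9597 = 0.04962
  28: 1 × 0.0466 × 0.9560 = 0.04455
  29: 1 × 0.0379 × 0.9525 = 0.03610
  30: 1 × 0.0329 × 0.9336 = 0.03072
  31: 1 × 0.0337 × 0.9298 = 0.03133
  32: 1 × 0.0287 × 0.9271 = 0.02661
  33: 1 × 0.0182 × 0.9223 = 0.01679
  34: 1 × 0.0181 × 0.9051 = 0.01638
Sum = 0.40962
NRR = 0.488 × 0.40962 = 0.19989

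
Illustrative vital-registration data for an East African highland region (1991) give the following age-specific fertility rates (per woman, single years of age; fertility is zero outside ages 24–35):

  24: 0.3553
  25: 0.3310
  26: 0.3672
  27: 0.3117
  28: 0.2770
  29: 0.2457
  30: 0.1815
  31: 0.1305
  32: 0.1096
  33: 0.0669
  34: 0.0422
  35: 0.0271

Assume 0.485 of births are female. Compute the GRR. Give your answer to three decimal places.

Proportion female at birth = 0.485.
Sum of ASFRs = 0.3553 + 0.3310 + 0.3672 + 0.3117 + 0.2770 + 0.2457 + 0.1815 + 0.1305 + 0.1096 + 0.0669 + 0.0422 + 0.0271 = 2.4457
TFR = 2.4457
GRR = 0.485 × 2.4457 = 1.18616

1.186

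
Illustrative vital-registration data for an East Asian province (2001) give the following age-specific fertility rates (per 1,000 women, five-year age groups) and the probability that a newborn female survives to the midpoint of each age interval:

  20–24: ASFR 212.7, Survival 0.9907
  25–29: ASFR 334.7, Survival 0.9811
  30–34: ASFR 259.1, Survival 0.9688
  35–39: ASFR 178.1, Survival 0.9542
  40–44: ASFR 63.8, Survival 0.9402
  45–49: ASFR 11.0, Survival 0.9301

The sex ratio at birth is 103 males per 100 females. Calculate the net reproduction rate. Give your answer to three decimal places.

2.538

Proportion female at birth = 100 / (100 + 103) = 0.49261.
Weighting each age-specific rate by interval width and survival:
  20–24: 5 × 212.7/1000 × 0.9907 = 1.05361
  25–29: 5 × 334.7/1000 × 0.9811 = 1.64187
  30–34: 5 × 259.1/1000 × 0.9688 = 1.25508
  35–39: 5 × 178.1/1000 × 0.9542 = 0.84972
  40–44: 5 × 63.8/1000 × 0.9402 = 0.29992
  45–49: 5 × 11.0/1000 × 0.9301 = 0.05116
Sum = 5.15136
NRR = 0.49261 × 5.15136 = 2.53761
With NRR above 1 the population is above replacement fertility.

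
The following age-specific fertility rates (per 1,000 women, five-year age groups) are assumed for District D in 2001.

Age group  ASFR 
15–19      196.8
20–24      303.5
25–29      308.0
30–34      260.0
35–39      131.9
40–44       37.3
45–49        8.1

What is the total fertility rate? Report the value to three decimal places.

6.228

Sum of ASFRs = 196.8 + 303.5 + 308.0 + 260.0 + 131.9 + 37.3 + 8.1 = 1245.6
TFR = 5 × 1245.6 / 1000 = 6.228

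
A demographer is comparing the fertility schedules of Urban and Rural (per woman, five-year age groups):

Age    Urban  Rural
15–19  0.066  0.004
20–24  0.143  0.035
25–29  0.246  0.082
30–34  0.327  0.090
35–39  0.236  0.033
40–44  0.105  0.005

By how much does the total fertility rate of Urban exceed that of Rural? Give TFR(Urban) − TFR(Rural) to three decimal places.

4.370

Urban:
  Sum of ASFRs = 0.066 + 0.143 + 0.246 + 0.327 + 0.236 + 0.105 = 1.123
  TFR = 5 × 1.123 = 5.615
Rural:
  Sum of ASFRs = 0.004 + 0.035 + 0.082 + 0.090 + 0.033 + 0.005 = 0.249
  TFR = 5 × 0.249 = 1.245
Difference = 5.615 − 1.245 = 4.37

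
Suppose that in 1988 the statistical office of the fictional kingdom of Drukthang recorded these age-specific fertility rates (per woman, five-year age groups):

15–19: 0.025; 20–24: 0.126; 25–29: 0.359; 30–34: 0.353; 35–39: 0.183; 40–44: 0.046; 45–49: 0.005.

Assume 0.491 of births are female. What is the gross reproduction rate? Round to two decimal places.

Proportion female at birth = 0.491.
Sum of ASFRs = 0.025 + 0.126 + 0.359 + 0.353 + 0.183 + 0.046 + 0.005 = 1.097
TFR = 5 × 1.097 = 5.485
GRR = 0.491 × 5.485 = 2.69314

2.69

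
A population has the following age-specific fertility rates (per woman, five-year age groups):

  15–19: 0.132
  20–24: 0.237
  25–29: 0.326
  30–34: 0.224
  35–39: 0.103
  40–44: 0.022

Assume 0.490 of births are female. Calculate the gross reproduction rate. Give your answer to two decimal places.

2.56

Proportion female at birth = 0.490.
Sum of ASFRs = 0.132 + 0.237 + 0.326 + 0.224 + 0.103 + 0.022 = 1.044
TFR = 5 × 1.044 = 5.22
GRR = 0.490 × 5.22 = 2.55780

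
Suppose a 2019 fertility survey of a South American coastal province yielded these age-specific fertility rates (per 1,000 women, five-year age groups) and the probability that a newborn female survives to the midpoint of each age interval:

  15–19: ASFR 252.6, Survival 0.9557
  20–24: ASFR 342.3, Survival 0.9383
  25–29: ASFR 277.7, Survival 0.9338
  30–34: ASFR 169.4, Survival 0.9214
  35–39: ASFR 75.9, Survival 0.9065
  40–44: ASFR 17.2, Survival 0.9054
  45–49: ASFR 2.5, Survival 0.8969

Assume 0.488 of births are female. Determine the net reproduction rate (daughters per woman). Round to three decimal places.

2.598

Proportion female at birth = 0.488.
Weighting each age-specific rate by interval width and survival:
  15–19: 5 × 252.6/1000 × 0.9557 = 1.20705
  20–24: 5 × 342.3/1000 × 0.9383 = 1.60590
  25–29: 5 × 277.7/1000 × 0.9338 = 1.29658
  30–34: 5 × 169.4/1000 × 0.9214 = 0.78043
  35–39: 5 × 75.9/1000 × 0.9065 = 0.34402
  40–44: 5 × 17.2/1000 × 0.9054 = 0.07786
  45–49: 5 × 2.5/1000 × 0.8969 = 0.01121
Sum = 5.32305
NRR = 0.488 × 5.32305 = 2.59765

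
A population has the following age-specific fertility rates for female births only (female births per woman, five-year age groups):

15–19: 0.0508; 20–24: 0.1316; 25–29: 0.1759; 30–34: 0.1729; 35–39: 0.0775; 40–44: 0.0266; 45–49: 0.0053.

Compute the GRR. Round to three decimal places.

3.203

Sum of female ASFRs = 0.0508 + 0.1316 + 0.1759 + 0.1729 + 0.0775 + 0.0266 + 0.0053 = 0.6406
GRR = 5 × 0.6406 = 3.203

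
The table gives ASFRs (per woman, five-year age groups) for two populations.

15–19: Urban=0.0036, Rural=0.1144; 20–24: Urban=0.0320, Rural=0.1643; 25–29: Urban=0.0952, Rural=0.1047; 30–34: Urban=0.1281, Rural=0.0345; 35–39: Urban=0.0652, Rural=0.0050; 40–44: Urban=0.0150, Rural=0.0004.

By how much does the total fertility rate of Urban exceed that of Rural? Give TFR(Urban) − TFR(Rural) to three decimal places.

Urban:
  Sum of ASFRs = 0.0036 + 0.0320 + 0.0952 + 0.1281 + 0.0652 + 0.0150 = 0.3391
  TFR = 5 × 0.3391 = 1.6955
Rural:
  Sum of ASFRs = 0.1144 + 0.1643 + 0.1047 + 0.0345 + 0.0050 + 0.0004 = 0.4233
  TFR = 5 × 0.4233 = 2.1165
Difference = 1.6955 − 2.1165 = -0.421

-0.421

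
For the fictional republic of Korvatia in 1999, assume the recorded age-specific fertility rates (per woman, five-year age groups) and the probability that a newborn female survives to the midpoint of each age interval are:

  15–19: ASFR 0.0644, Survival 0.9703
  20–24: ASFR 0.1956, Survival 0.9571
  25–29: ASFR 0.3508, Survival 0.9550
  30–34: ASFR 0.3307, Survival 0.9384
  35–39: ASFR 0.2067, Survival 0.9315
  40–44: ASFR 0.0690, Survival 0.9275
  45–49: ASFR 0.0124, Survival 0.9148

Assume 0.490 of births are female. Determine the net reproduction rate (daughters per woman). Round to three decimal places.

2.849

Proportion female at birth = 0.490.
Survival-weighted fertility by age (5·fₓ·Sₓ):
  15–19: 5 × 0.0644 × 0.9703 = 0.31244
  20–24: 5 × 0.1956 × 0.9571 = 0.93604
  25–29: 5 × 0.3508 × 0.9550 = 1.67507
  30–34: 5 × 0.3307 × 0.9384 = 1.55164
  35–39: 5 × 0.2067 × 0.9315 = 0.96271
  40–44: 5 × 0.0690 × 0.9275 = 0.31999
  45–49: 5 × 0.0124 × 0.9148 = 0.05672
Sum = 5.81461
NRR = 0.490 × 5.81461 = 2.84916
An NRR exceeding 1 indicates intrinsic growth under these rates.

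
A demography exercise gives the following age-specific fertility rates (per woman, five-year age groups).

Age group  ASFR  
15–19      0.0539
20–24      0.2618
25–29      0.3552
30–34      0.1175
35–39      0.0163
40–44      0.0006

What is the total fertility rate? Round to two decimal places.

Sum of ASFRs = 0.0539 + 0.2618 + 0.3552 + 0.1175 + 0.0163 + 0.0006 = 0.8053
TFR = 5 × 0.8053 = 4.0265

4.03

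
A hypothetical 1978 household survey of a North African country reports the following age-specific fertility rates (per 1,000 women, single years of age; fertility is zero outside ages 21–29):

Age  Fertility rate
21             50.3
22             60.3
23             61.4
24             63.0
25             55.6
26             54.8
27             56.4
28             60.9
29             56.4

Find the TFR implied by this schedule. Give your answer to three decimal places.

Sum of ASFRs = 50.3 + 60.3 + 61.4 + 63.0 + 55.6 + 54.8 + 56.4 + 60.9 + 56.4 = 519.1
TFR = 519.1 / 1000 = 0.5191

0.519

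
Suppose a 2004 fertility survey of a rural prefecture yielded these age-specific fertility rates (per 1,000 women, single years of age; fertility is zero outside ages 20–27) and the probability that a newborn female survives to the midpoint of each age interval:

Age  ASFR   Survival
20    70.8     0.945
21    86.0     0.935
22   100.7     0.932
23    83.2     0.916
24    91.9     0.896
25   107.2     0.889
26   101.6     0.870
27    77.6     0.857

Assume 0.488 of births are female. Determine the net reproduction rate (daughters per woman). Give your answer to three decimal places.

0.317

Proportion female at birth = 0.488.
Per-age-group product (1 × ASFR × survival probability):
  20: 1 × 70.8/1000 × 0.945 = 0.06691
  21: 1 × 86.0/1000 × 0.935 = 0.08041
  22: 1 × 100.7/1000 × 0.932 = 0.09385
  23: 1 × 83.2/1000 × 0.916 = 0.07621
  24: 1 × 91.9/1000 × 0.896 = 0.08234
  25: 1 × 107.2/1000 × 0.889 = 0.09530
  26: 1 × 101.6/1000 × 0.870 = 0.08839
  27: 1 × 77.6/1000 × 0.857 = 0.06650
Sum = 0.64991
NRR = 0.488 × 0.64991 = 0.31716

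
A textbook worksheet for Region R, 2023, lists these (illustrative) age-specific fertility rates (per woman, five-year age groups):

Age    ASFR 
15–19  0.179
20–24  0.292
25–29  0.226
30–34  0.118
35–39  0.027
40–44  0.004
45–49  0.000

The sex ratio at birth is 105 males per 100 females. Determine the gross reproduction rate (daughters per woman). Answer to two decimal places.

Proportion female at birth = 100 / (100 + 105) = 0.48780.
Sum of ASFRs = 0.179 + 0.292 + 0.226 + 0.118 + 0.027 + 0.004 + 0.000 = 0.846
TFR = 5 × 0.846 = 4.23
GRR = 0.48780 × 4.23 = 2.06339

2.06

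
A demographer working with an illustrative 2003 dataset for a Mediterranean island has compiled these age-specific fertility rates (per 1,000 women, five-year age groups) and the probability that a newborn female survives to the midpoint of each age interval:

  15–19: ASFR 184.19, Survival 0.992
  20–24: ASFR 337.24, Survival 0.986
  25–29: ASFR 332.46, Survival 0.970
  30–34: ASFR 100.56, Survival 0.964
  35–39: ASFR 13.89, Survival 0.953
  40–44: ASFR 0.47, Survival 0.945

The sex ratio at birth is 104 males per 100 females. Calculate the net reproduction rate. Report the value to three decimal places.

Proportion female at birth = 100 / (100 + 104) = 0.49020.
Each age group contributes 5 × ASFR × survival:
  15–19: 5 × 184.19/1000 × 0.992 = 0.91358
  20–24: 5 × 337.24/1000 × 0.986 = 1.66259
  25–29: 5 × 332.46/1000 × 0.970 = 1.61243
  30–34: 5 × 100.56/1000 × 0.964 = 0.48470
  35–39: 5 × 13.89/1000 × 0.953 = 0.06619
  40–44: 5 × 0.47/1000 × 0.945 = 0.00222
Sum = 4.74171
NRR = 0.49020 × 4.74171 = 2.32439

2.324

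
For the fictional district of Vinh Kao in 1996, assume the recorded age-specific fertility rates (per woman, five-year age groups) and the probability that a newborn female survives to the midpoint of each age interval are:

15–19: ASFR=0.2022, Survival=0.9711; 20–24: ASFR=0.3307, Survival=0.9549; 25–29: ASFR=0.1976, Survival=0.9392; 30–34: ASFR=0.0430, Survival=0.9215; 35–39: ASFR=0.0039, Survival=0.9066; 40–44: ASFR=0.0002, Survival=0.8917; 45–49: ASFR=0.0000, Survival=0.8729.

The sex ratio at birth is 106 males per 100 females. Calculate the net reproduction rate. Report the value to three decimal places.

1.799

Proportion female at birth = 100 / (100 + 106) = 0.48544.
Each age group contributes 5 × ASFR × survival:
  15–19: 5 × 0.2022 × 0.9711 = 0.98178
  20–24: 5 × 0.3307 × 0.9549 = 1.57893
  25–29: 5 × 0.1976 × 0.9392 = 0.92793
  30–34: 5 × 0.0430 × 0.9215 = 0.19812
  35–39: 5 × 0.0039 × 0.9066 = 0.01768
  40–44: 5 × 0.0002 × 0.8917 = 0.00089
  45–49: 5 × 0.0000 × 0.8729 = 0.00000
Sum = 3.70533
NRR = 0.48544 × 3.70533 = 1.79872
With NRR above 1 the population is above replacement fertility.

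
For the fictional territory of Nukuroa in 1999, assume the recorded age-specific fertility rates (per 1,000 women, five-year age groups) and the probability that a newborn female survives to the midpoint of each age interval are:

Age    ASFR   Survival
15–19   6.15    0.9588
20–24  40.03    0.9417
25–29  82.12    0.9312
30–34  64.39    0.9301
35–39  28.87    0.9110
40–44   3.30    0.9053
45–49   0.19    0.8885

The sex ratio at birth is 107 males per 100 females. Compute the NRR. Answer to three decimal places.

0.506

Proportion female at birth = 100 / (100 + 107) = 0.48309.
Per-age-group product (5 × ASFR × survival probability):
  15–19: 5 × 6.15/1000 × 0.9588 = 0.02948
  20–24: 5 × 40.03/1000 × 0.9417 = 0.18848
  25–29: 5 × 82.12/1000 × 0.9312 = 0.38235
  30–34: 5 × 64.39/1000 × 0.9301 = 0.29945
  35–39: 5 × 28.87/1000 × 0.9110 = 0.13150
  40–44: 5 × 3.30/1000 × 0.9053 = 0.01494
  45–49: 5 × 0.19/1000 × 0.8885 = 0.00084
Sum = 1.04704
NRR = 0.48309 × 1.04704 = 0.50581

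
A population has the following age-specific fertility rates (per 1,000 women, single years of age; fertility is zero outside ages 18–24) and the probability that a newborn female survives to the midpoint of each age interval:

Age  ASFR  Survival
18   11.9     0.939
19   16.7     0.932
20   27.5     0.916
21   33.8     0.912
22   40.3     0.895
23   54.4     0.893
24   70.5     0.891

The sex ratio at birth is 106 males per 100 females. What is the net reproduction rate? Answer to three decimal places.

0.112

Proportion female at birth = 100 / (100 + 106) = 0.48544.
Each age group contributes 1 × ASFR × survival:
  18: 1 × 11.9/1000 × 0.939 = 0.01117
  19: 1 × 16.7/1000 × 0.932 = 0.01556
  20: 1 × 27.5/1000 × 0.916 = 0.02519
  21: 1 × 33.8/1000 × 0.912 = 0.03083
  22: 1 × 40.3/1000 × 0.895 = 0.03607
  23: 1 × 54.4/1000 × 0.893 = 0.04858
  24: 1 × 70.5/1000 × 0.891 = 0.06282
Sum = 0.23022
NRR = 0.48544 × 0.23022 = 0.11176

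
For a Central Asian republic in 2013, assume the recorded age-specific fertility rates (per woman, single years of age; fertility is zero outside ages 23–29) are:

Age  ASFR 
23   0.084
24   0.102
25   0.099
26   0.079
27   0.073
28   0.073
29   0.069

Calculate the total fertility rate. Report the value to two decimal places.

0.58

Sum of ASFRs = 0.084 + 0.102 + 0.099 + 0.079 + 0.073 + 0.073 + 0.069 = 0.579
TFR = 0.579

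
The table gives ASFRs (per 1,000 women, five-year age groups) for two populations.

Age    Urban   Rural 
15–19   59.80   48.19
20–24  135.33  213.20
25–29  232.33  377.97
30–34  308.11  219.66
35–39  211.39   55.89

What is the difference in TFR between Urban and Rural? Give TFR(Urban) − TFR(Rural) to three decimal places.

Urban:
  Sum of ASFRs = 59.80 + 135.33 + 232.33 + 308.11 + 211.39 = 946.96
  TFR = 5 × 946.96 / 1000 = 4.7348
Rural:
  Sum of ASFRs = 48.19 + 213.20 + 377.97 + 219.66 + 55.89 = 914.91
  TFR = 5 × 914.91 / 1000 = 4.57455
Difference = 4.7348 − 4.57455 = 0.16025

0.160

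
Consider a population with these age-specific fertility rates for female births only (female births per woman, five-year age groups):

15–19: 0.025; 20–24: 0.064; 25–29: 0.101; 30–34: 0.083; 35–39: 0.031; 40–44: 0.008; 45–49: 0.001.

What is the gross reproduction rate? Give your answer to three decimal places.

1.565

Sum of female ASFRs = 0.025 + 0.064 + 0.101 + 0.083 + 0.031 + 0.008 + 0.001 = 0.313
GRR = 5 × 0.313 = 1.565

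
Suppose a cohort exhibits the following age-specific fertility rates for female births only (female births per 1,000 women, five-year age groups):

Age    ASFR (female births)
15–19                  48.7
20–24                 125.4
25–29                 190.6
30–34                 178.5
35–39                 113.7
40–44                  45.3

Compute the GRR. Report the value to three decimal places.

Sum of female ASFRs = 48.7 + 125.4 + 190.6 + 178.5 + 113.7 + 45.3 = 702.2
GRR = 5 × 702.2 / 1000 = 3.511

3.511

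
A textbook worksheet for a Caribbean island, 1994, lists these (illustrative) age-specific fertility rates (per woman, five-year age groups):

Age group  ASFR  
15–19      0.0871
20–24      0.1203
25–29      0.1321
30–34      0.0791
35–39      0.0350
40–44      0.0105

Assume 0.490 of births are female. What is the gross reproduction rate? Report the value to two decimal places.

Proportion female at birth = 0.490.
Sum of ASFRs = 0.0871 + 0.1203 + 0.1321 + 0.0791 + 0.0350 + 0.0105 = 0.4641
TFR = 5 × 0.4641 = 2.3205
GRR = 0.490 × 2.3205 = 1.13705

1.14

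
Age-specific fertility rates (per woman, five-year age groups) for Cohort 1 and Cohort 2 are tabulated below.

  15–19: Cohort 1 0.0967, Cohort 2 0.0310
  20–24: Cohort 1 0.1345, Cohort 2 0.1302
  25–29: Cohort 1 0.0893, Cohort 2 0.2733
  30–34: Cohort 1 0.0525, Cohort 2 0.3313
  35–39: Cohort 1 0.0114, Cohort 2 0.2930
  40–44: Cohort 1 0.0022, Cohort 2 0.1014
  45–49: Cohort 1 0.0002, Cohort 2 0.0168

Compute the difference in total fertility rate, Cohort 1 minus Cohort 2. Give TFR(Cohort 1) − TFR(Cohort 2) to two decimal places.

-3.95

Cohort 1:
  Sum of ASFRs = 0.0967 + 0.1345 + 0.0893 + 0.0525 + 0.0114 + 0.0022 + 0.0002 = 0.3868
  TFR = 5 × 0.3868 = 1.934
Cohort 2:
  Sum of ASFRs = 0.0310 + 0.1302 + 0.2733 + 0.3313 + 0.2930 + 0.1014 + 0.0168 = 1.1770
  TFR = 5 × 1.1770 = 5.885
Difference = 1.934 − 5.885 = -3.951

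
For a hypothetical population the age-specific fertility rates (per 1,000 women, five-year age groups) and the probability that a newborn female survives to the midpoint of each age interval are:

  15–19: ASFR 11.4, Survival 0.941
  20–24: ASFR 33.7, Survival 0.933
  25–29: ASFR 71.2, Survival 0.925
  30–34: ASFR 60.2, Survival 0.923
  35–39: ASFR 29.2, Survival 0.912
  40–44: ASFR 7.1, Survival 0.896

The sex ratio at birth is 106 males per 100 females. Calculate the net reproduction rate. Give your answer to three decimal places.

0.477

Proportion female at birth = 100 / (100 + 106) = 0.48544.
Per-age-group product (5 × ASFR × survival probability):
  15–19: 5 × 11.4/1000 × 0.941 = 0.05364
  20–24: 5 × 33.7/1000 × 0.933 = 0.15721
  25–29: 5 × 71.2/1000 × 0.925 = 0.32930
  30–34: 5 × 60.2/1000 × 0.923 = 0.27782
  35–39: 5 × 29.2/1000 × 0.912 = 0.13315
  40–44: 5 × 7.1/1000 × 0.896 = 0.03181
Sum = 0.98293
NRR = 0.48544 × 0.98293 = 0.47715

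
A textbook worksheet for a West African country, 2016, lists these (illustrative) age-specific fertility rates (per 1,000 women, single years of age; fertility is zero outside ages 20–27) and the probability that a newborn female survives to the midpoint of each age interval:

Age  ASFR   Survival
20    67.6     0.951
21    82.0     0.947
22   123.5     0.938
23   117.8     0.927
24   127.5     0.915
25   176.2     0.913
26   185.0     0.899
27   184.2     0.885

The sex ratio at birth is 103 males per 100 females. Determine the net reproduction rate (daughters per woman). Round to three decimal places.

0.480

Proportion female at birth = 100 / (100 + 103) = 0.49261.
Survival-weighted fertility by age (1·fₓ·Sₓ):
  20: 1 × 67.6/1000 × 0.951 = 0.06429
  21: 1 × 82.0/1000 × 0.947 = 0.07765
  22: 1 × 123.5/1000 × 0.938 = 0.11584
  23: 1 × 117.8/1000 × 0.927 = 0.10920
  24: 1 × 127.5/1000 × 0.915 = 0.11666
  25: 1 × 176.2/1000 × 0.913 = 0.16087
  26: 1 × 185.0/1000 × 0.899 = 0.16632
  27: 1 × 184.2/1000 × 0.885 = 0.16302
Sum = 0.97385
NRR = 0.49261 × 0.97385 = 0.47973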